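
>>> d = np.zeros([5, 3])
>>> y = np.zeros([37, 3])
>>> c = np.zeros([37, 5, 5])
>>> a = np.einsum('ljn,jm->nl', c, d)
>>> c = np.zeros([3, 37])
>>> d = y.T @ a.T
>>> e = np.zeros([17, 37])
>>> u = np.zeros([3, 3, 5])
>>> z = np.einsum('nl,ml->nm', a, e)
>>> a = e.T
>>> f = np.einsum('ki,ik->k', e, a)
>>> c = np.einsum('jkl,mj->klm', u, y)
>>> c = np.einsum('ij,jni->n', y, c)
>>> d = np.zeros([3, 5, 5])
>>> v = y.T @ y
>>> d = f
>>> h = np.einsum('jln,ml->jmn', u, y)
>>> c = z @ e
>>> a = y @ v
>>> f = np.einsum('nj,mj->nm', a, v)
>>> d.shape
(17,)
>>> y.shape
(37, 3)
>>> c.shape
(5, 37)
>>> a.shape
(37, 3)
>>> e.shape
(17, 37)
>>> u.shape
(3, 3, 5)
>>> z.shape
(5, 17)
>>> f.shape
(37, 3)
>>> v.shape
(3, 3)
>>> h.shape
(3, 37, 5)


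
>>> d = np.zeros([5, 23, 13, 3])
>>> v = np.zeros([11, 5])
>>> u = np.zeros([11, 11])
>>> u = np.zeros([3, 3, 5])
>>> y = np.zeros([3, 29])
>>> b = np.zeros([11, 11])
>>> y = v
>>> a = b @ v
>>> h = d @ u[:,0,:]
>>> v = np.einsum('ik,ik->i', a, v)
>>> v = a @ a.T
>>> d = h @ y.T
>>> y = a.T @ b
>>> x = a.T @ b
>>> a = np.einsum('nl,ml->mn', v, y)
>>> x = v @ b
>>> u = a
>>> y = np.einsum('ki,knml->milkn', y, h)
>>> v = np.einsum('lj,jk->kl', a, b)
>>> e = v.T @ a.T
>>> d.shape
(5, 23, 13, 11)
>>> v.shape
(11, 5)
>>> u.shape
(5, 11)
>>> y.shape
(13, 11, 5, 5, 23)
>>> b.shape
(11, 11)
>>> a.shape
(5, 11)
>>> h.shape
(5, 23, 13, 5)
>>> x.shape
(11, 11)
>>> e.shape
(5, 5)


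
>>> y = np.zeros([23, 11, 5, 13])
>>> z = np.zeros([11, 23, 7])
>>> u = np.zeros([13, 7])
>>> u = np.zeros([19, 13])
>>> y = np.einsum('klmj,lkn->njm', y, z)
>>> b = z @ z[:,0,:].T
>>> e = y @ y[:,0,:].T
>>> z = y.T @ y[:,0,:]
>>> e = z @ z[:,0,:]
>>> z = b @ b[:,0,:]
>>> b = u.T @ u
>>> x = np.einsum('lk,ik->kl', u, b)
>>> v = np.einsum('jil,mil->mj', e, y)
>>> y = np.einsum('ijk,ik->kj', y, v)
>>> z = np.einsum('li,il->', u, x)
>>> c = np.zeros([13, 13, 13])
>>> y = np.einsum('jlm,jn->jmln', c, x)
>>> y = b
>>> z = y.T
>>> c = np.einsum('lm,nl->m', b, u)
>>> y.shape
(13, 13)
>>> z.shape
(13, 13)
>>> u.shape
(19, 13)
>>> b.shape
(13, 13)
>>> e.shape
(5, 13, 5)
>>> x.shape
(13, 19)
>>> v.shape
(7, 5)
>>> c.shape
(13,)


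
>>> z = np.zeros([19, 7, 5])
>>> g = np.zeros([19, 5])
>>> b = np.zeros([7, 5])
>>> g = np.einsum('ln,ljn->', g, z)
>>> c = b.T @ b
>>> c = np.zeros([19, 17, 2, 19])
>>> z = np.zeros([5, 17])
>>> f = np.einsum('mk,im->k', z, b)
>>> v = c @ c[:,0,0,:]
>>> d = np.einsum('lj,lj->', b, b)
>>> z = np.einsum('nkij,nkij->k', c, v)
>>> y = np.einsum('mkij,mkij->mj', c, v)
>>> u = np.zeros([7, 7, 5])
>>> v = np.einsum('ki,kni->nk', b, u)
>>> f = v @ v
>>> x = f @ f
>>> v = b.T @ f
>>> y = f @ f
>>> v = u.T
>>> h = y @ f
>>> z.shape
(17,)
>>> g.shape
()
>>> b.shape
(7, 5)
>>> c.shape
(19, 17, 2, 19)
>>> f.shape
(7, 7)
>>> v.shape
(5, 7, 7)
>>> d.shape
()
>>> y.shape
(7, 7)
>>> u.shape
(7, 7, 5)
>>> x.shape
(7, 7)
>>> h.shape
(7, 7)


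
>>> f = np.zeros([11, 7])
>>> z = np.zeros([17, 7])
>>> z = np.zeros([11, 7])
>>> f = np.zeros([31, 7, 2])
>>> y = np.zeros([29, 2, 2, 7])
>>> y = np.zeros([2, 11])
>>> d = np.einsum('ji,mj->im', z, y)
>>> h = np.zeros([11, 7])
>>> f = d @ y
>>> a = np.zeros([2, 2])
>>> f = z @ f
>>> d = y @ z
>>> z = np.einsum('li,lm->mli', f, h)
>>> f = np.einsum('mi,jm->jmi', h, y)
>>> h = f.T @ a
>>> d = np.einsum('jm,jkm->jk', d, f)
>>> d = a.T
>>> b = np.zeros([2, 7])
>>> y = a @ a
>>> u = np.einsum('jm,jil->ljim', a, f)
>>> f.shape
(2, 11, 7)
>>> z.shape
(7, 11, 11)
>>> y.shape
(2, 2)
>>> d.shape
(2, 2)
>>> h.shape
(7, 11, 2)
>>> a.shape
(2, 2)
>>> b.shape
(2, 7)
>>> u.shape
(7, 2, 11, 2)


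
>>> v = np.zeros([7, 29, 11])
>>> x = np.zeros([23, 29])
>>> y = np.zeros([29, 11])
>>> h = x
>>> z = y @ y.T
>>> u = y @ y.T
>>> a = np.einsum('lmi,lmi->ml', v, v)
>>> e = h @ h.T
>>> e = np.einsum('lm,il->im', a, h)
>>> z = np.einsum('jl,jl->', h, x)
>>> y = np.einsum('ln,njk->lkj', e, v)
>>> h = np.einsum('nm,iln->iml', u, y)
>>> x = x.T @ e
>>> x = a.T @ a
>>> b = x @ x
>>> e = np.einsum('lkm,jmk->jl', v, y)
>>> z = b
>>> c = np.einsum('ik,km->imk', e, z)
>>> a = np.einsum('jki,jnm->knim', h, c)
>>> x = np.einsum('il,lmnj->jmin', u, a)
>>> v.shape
(7, 29, 11)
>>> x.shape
(7, 7, 29, 11)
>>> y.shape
(23, 11, 29)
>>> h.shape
(23, 29, 11)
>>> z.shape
(7, 7)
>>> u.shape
(29, 29)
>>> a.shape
(29, 7, 11, 7)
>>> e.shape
(23, 7)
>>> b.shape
(7, 7)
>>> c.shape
(23, 7, 7)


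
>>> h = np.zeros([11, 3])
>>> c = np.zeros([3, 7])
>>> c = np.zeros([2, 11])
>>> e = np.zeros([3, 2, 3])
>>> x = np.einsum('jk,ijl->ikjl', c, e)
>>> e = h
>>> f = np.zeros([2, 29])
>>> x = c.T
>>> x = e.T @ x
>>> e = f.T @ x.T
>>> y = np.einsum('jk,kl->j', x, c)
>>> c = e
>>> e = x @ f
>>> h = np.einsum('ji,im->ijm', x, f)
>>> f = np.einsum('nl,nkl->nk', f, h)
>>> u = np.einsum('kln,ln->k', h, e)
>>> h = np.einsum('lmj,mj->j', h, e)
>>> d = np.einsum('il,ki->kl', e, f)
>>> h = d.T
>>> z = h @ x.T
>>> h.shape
(29, 2)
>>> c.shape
(29, 3)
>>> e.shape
(3, 29)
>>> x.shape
(3, 2)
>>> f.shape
(2, 3)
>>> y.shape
(3,)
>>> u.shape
(2,)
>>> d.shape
(2, 29)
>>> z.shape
(29, 3)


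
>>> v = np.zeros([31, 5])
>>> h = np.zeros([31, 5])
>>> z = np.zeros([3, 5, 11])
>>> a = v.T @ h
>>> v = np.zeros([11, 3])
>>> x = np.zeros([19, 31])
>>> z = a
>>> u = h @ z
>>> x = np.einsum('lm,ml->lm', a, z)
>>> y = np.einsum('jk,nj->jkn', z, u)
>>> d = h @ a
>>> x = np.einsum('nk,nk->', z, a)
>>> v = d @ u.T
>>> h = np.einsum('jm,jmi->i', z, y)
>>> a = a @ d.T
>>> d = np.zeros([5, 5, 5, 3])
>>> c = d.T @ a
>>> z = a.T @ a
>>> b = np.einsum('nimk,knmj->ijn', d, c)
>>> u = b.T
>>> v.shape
(31, 31)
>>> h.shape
(31,)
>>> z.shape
(31, 31)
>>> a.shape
(5, 31)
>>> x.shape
()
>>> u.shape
(5, 31, 5)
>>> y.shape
(5, 5, 31)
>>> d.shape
(5, 5, 5, 3)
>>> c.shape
(3, 5, 5, 31)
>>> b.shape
(5, 31, 5)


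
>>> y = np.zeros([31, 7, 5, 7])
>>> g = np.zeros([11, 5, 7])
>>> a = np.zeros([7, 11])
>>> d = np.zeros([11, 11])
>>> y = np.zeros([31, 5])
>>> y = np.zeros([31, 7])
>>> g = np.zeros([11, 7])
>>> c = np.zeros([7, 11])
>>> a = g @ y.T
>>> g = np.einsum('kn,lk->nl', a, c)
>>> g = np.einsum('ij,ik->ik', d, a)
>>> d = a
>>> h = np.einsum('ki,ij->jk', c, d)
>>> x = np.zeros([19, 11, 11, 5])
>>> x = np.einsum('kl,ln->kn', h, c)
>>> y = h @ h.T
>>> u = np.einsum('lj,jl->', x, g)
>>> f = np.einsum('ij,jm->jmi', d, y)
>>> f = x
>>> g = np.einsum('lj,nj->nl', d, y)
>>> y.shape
(31, 31)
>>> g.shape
(31, 11)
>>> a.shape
(11, 31)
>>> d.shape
(11, 31)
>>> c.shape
(7, 11)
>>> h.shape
(31, 7)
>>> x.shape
(31, 11)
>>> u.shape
()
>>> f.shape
(31, 11)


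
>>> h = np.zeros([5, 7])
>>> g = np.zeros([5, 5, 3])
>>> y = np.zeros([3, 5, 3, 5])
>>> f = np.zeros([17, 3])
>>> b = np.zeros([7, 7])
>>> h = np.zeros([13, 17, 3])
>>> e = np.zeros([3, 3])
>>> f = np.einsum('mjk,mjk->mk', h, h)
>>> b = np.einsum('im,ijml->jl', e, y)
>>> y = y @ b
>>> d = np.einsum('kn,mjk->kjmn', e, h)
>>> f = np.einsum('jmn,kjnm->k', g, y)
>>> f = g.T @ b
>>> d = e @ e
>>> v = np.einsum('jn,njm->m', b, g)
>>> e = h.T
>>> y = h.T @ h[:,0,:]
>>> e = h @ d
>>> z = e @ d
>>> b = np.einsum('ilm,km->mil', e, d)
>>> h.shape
(13, 17, 3)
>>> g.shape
(5, 5, 3)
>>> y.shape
(3, 17, 3)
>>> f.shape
(3, 5, 5)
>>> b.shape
(3, 13, 17)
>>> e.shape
(13, 17, 3)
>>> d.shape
(3, 3)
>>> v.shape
(3,)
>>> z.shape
(13, 17, 3)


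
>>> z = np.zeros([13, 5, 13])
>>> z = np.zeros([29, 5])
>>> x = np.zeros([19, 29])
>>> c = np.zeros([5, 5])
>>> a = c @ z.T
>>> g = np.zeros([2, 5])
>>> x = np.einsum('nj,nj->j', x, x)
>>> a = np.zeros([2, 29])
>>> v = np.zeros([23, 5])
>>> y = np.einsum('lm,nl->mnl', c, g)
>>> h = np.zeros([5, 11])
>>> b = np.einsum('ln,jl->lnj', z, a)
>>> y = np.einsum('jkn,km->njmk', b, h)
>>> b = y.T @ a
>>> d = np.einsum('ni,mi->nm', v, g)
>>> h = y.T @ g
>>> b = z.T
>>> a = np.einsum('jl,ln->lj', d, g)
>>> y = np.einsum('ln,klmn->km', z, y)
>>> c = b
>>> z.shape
(29, 5)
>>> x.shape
(29,)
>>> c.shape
(5, 29)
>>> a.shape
(2, 23)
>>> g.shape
(2, 5)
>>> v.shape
(23, 5)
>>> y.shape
(2, 11)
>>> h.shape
(5, 11, 29, 5)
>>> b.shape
(5, 29)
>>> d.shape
(23, 2)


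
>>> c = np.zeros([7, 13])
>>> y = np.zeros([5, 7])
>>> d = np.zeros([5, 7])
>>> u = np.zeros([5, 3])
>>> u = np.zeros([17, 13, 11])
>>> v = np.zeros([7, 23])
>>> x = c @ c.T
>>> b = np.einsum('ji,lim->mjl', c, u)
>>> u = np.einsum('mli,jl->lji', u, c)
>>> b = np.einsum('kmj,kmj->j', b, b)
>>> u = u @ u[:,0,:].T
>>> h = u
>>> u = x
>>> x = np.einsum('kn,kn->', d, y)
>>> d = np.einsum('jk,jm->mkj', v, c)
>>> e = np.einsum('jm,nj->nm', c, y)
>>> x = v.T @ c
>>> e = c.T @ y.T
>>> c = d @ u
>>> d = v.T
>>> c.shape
(13, 23, 7)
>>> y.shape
(5, 7)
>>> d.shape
(23, 7)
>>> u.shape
(7, 7)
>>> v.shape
(7, 23)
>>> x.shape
(23, 13)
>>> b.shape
(17,)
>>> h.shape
(13, 7, 13)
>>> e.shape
(13, 5)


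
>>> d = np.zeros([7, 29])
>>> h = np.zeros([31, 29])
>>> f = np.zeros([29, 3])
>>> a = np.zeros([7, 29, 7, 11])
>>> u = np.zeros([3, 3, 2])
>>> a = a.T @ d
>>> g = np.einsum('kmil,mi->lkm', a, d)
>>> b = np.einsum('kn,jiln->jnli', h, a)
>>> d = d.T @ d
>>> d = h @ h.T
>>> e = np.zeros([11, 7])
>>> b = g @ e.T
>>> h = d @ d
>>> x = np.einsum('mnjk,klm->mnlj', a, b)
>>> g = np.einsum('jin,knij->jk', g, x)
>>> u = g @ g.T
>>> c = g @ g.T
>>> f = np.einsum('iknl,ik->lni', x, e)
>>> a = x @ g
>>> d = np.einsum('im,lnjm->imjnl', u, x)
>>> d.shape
(29, 29, 11, 7, 11)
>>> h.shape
(31, 31)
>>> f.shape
(29, 11, 11)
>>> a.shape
(11, 7, 11, 11)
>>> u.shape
(29, 29)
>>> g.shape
(29, 11)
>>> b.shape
(29, 11, 11)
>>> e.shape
(11, 7)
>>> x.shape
(11, 7, 11, 29)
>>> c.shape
(29, 29)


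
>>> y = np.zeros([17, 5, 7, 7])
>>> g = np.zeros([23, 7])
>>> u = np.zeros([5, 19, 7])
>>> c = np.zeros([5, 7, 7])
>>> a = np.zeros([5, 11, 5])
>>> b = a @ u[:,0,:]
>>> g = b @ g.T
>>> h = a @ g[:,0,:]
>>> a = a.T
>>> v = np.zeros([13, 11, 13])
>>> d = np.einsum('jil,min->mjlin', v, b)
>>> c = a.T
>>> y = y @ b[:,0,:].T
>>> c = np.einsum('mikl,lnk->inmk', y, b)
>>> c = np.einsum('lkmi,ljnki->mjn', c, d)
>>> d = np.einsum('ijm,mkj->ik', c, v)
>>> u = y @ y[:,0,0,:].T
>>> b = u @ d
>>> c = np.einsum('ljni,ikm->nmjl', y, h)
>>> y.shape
(17, 5, 7, 5)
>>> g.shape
(5, 11, 23)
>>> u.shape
(17, 5, 7, 17)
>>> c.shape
(7, 23, 5, 17)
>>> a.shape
(5, 11, 5)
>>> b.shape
(17, 5, 7, 11)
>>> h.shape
(5, 11, 23)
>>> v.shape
(13, 11, 13)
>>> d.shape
(17, 11)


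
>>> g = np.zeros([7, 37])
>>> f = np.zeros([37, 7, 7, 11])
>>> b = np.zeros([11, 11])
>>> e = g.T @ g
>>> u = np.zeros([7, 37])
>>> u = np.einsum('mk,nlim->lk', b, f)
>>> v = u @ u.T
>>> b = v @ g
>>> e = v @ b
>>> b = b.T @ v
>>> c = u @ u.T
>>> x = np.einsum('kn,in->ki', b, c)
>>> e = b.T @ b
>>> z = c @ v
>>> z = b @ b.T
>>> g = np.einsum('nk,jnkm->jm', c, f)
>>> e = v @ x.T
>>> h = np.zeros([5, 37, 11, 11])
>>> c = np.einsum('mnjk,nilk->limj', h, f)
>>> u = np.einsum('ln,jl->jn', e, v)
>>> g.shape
(37, 11)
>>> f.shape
(37, 7, 7, 11)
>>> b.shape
(37, 7)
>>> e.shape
(7, 37)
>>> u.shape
(7, 37)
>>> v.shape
(7, 7)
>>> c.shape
(7, 7, 5, 11)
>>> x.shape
(37, 7)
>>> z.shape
(37, 37)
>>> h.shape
(5, 37, 11, 11)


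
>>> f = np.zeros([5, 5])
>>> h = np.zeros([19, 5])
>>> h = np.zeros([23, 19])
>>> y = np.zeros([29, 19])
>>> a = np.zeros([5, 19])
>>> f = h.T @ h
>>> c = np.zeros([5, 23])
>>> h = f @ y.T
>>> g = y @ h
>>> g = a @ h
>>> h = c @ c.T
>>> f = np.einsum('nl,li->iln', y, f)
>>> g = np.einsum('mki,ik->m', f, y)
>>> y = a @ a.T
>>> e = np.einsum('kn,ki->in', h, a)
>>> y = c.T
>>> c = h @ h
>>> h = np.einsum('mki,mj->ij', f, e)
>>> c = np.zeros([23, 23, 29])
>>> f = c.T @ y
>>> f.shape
(29, 23, 5)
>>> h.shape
(29, 5)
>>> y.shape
(23, 5)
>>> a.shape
(5, 19)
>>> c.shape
(23, 23, 29)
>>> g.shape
(19,)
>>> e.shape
(19, 5)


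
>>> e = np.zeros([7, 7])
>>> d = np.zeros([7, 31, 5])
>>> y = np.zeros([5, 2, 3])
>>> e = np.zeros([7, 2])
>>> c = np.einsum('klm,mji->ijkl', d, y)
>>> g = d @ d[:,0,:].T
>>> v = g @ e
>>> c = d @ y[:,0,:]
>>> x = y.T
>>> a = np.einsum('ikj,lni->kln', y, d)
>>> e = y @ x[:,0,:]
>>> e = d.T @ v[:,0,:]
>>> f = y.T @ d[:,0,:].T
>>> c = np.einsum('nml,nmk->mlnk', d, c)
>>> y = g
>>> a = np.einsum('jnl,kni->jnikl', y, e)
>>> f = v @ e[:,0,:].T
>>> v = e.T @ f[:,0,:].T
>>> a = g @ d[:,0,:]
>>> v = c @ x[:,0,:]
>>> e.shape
(5, 31, 2)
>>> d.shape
(7, 31, 5)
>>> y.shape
(7, 31, 7)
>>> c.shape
(31, 5, 7, 3)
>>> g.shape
(7, 31, 7)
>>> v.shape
(31, 5, 7, 5)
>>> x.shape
(3, 2, 5)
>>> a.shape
(7, 31, 5)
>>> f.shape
(7, 31, 5)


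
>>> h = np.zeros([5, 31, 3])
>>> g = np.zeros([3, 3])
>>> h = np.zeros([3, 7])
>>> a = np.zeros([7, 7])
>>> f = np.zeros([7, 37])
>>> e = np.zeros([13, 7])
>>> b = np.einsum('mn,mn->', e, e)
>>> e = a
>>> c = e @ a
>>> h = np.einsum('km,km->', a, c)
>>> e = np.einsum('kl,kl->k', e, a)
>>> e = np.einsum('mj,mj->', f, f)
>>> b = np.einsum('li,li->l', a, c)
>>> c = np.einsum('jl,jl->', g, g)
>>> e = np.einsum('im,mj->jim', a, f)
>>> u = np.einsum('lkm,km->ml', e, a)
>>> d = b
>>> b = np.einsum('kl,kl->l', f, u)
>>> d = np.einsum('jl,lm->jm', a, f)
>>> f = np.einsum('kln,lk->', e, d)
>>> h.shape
()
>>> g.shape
(3, 3)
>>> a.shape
(7, 7)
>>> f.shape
()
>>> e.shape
(37, 7, 7)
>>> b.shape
(37,)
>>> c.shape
()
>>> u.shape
(7, 37)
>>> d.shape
(7, 37)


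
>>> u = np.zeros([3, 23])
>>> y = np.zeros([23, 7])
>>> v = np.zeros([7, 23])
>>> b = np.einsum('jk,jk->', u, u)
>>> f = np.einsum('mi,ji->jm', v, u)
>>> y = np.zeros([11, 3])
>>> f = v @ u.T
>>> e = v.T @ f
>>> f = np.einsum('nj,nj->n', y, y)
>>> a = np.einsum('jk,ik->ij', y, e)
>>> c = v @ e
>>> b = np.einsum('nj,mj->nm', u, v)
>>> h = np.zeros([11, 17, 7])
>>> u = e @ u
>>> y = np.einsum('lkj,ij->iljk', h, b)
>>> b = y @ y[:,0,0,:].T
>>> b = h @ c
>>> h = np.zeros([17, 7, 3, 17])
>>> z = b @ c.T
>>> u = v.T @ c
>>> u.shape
(23, 3)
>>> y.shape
(3, 11, 7, 17)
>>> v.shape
(7, 23)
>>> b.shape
(11, 17, 3)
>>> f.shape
(11,)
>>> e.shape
(23, 3)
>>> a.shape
(23, 11)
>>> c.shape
(7, 3)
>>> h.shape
(17, 7, 3, 17)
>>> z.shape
(11, 17, 7)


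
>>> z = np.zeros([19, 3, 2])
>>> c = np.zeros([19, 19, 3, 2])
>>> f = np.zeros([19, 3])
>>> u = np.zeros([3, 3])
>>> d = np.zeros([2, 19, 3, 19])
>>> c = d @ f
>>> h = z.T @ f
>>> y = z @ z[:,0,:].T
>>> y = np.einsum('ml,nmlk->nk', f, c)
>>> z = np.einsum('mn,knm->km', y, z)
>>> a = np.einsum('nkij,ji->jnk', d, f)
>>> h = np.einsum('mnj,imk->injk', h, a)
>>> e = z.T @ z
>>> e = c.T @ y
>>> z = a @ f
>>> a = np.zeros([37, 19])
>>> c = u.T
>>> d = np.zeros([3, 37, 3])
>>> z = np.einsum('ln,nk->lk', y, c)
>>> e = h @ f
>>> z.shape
(2, 3)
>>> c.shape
(3, 3)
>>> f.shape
(19, 3)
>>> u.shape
(3, 3)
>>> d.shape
(3, 37, 3)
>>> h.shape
(19, 3, 3, 19)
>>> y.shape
(2, 3)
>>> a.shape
(37, 19)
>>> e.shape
(19, 3, 3, 3)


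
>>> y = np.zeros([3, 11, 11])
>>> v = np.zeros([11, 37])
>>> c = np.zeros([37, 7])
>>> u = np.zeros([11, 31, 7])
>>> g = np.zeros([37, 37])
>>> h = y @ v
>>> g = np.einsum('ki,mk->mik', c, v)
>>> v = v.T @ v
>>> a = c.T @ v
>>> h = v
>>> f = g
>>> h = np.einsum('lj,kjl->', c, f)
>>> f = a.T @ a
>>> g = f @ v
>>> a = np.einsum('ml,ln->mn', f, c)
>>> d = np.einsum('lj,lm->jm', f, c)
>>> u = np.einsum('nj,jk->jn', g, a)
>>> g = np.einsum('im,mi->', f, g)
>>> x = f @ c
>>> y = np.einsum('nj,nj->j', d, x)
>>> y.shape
(7,)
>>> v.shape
(37, 37)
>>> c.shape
(37, 7)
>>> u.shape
(37, 37)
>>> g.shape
()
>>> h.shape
()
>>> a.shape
(37, 7)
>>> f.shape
(37, 37)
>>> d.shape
(37, 7)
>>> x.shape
(37, 7)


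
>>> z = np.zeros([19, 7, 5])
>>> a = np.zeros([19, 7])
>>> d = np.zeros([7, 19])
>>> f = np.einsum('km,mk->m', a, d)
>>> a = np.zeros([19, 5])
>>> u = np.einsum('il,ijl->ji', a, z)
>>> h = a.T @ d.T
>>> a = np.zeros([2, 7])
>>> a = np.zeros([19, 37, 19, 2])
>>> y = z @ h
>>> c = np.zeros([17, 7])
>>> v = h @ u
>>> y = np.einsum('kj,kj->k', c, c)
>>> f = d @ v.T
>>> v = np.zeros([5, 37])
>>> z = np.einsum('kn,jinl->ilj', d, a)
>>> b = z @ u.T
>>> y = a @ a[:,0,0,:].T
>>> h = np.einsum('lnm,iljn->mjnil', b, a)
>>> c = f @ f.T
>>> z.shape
(37, 2, 19)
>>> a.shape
(19, 37, 19, 2)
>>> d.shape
(7, 19)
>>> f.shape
(7, 5)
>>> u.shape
(7, 19)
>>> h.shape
(7, 19, 2, 19, 37)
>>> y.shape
(19, 37, 19, 19)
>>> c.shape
(7, 7)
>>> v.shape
(5, 37)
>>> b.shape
(37, 2, 7)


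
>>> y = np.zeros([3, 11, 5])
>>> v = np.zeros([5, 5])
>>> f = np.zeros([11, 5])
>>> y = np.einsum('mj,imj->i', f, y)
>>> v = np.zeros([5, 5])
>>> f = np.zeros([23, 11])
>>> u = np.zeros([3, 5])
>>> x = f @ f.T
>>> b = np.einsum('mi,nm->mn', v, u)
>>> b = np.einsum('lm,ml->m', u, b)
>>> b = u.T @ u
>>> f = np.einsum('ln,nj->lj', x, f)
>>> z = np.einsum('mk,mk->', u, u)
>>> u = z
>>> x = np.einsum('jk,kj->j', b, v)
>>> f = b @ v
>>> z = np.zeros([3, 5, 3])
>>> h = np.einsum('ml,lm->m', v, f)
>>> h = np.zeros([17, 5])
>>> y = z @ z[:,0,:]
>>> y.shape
(3, 5, 3)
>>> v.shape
(5, 5)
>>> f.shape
(5, 5)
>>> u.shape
()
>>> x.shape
(5,)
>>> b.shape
(5, 5)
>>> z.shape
(3, 5, 3)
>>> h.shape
(17, 5)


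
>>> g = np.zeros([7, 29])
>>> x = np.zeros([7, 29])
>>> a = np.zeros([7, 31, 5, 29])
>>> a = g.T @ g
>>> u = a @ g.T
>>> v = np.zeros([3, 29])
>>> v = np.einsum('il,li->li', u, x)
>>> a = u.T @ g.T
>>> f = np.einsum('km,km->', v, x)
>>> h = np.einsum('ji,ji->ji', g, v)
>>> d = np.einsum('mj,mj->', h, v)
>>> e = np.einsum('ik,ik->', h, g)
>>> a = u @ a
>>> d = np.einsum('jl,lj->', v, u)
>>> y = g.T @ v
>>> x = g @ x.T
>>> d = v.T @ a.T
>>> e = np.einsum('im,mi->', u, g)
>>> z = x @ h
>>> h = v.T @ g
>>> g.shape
(7, 29)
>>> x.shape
(7, 7)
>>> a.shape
(29, 7)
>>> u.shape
(29, 7)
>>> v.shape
(7, 29)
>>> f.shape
()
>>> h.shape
(29, 29)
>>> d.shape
(29, 29)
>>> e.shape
()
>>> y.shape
(29, 29)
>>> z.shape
(7, 29)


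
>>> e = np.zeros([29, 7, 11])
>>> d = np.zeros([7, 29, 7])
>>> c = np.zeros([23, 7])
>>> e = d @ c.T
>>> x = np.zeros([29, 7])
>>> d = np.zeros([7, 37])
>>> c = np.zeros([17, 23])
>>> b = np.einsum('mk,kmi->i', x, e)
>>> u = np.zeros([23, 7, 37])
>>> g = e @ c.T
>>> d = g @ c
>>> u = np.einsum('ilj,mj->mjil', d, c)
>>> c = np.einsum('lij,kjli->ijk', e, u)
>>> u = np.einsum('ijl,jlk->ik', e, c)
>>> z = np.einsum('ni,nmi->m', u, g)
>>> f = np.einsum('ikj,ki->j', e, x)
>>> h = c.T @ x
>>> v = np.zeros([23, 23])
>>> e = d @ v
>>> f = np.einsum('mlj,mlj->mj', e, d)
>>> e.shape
(7, 29, 23)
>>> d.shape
(7, 29, 23)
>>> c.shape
(29, 23, 17)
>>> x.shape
(29, 7)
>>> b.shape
(23,)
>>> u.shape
(7, 17)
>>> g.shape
(7, 29, 17)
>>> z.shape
(29,)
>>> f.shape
(7, 23)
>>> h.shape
(17, 23, 7)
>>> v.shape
(23, 23)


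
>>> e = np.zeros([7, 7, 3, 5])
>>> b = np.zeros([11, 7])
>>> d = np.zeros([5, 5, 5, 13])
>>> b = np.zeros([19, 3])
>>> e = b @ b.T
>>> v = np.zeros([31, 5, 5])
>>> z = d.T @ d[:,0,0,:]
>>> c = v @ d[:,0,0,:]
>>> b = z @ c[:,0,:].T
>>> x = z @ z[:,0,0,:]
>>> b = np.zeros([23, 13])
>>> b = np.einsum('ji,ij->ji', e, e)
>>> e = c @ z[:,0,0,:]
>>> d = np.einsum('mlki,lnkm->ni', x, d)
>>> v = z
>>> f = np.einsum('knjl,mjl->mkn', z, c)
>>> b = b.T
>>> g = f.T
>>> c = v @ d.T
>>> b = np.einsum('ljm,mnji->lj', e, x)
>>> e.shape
(31, 5, 13)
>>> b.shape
(31, 5)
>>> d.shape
(5, 13)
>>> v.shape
(13, 5, 5, 13)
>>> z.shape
(13, 5, 5, 13)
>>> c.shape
(13, 5, 5, 5)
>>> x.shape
(13, 5, 5, 13)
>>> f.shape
(31, 13, 5)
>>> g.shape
(5, 13, 31)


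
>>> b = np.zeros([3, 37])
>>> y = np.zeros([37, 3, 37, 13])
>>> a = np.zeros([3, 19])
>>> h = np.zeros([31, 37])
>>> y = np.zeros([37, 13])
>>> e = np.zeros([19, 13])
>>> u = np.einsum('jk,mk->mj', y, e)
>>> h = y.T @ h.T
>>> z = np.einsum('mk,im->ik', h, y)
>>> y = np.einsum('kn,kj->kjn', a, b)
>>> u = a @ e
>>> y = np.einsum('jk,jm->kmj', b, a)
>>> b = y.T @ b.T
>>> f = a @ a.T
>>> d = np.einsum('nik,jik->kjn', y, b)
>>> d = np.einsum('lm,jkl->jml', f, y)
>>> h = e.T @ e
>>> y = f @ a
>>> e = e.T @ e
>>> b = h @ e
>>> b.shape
(13, 13)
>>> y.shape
(3, 19)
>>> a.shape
(3, 19)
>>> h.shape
(13, 13)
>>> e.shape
(13, 13)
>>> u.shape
(3, 13)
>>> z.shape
(37, 31)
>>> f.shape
(3, 3)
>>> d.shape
(37, 3, 3)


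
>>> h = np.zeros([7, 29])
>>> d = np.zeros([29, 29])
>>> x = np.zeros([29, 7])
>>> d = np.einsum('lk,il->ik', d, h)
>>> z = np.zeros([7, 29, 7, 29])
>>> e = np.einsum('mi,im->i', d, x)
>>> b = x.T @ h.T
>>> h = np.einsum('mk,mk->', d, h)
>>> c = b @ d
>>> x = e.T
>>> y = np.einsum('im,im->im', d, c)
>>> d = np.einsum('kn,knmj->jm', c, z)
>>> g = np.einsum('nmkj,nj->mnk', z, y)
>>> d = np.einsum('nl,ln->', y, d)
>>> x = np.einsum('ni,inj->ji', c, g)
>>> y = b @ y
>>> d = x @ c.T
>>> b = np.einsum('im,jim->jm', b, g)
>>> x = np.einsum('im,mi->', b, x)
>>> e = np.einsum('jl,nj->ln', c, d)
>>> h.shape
()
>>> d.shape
(7, 7)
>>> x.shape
()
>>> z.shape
(7, 29, 7, 29)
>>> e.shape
(29, 7)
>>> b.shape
(29, 7)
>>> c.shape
(7, 29)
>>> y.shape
(7, 29)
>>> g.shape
(29, 7, 7)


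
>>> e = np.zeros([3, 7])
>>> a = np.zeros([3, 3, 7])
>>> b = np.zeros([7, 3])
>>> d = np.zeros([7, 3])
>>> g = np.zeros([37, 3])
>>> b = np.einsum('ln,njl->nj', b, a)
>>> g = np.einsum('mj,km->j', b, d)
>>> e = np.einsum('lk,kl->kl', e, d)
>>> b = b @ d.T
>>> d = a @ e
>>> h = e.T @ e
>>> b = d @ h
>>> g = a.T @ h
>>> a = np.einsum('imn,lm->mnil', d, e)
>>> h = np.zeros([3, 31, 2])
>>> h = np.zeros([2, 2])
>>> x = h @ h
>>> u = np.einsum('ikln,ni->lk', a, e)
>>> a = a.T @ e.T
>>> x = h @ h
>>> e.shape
(7, 3)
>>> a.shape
(7, 3, 3, 7)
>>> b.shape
(3, 3, 3)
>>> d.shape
(3, 3, 3)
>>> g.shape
(7, 3, 3)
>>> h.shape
(2, 2)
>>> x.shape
(2, 2)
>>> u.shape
(3, 3)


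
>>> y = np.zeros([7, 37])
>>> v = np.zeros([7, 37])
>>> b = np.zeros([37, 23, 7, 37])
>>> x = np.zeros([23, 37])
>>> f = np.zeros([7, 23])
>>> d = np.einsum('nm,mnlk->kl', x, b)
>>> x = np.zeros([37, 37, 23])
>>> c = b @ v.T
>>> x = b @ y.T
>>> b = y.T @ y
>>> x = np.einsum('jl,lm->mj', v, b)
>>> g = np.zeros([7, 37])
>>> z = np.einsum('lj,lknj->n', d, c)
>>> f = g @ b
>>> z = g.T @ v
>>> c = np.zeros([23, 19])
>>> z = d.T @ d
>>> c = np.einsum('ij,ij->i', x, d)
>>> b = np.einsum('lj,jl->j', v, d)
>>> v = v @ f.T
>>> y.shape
(7, 37)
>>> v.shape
(7, 7)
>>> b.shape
(37,)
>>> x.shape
(37, 7)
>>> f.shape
(7, 37)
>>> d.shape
(37, 7)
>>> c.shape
(37,)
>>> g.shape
(7, 37)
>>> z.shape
(7, 7)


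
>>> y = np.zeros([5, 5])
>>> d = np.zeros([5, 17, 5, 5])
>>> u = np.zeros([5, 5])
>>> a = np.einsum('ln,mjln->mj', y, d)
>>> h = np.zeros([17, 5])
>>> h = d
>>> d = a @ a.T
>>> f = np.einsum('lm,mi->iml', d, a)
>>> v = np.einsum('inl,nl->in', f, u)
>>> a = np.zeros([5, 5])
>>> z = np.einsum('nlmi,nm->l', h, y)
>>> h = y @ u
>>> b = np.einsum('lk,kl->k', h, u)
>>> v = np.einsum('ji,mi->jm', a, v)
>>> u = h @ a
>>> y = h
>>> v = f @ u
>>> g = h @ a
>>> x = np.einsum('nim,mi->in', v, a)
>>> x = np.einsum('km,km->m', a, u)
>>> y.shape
(5, 5)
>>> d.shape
(5, 5)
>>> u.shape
(5, 5)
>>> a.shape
(5, 5)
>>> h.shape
(5, 5)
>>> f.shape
(17, 5, 5)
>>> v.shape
(17, 5, 5)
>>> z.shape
(17,)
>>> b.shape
(5,)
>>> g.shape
(5, 5)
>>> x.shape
(5,)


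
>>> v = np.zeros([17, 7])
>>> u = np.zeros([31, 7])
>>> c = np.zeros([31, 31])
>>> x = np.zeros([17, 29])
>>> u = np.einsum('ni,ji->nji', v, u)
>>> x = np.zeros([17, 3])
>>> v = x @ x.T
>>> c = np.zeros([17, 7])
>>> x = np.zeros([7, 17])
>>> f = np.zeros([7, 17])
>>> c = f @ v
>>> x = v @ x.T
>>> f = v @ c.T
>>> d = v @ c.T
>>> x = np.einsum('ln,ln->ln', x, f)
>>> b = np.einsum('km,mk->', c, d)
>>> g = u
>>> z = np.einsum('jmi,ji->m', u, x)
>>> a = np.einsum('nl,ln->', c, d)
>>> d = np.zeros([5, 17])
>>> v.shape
(17, 17)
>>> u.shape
(17, 31, 7)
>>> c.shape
(7, 17)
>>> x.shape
(17, 7)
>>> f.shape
(17, 7)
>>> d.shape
(5, 17)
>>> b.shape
()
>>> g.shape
(17, 31, 7)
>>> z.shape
(31,)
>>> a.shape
()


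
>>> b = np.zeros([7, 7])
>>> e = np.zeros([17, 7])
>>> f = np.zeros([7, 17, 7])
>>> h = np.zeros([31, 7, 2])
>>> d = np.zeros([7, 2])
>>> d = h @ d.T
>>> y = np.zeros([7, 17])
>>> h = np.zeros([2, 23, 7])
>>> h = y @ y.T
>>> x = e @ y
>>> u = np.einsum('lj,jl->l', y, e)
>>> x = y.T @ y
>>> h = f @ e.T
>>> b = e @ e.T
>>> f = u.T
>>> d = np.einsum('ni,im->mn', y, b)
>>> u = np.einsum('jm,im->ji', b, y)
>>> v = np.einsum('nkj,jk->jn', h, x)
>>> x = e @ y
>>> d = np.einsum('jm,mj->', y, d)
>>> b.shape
(17, 17)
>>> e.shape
(17, 7)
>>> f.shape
(7,)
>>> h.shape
(7, 17, 17)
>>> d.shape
()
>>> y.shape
(7, 17)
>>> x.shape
(17, 17)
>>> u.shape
(17, 7)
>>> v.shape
(17, 7)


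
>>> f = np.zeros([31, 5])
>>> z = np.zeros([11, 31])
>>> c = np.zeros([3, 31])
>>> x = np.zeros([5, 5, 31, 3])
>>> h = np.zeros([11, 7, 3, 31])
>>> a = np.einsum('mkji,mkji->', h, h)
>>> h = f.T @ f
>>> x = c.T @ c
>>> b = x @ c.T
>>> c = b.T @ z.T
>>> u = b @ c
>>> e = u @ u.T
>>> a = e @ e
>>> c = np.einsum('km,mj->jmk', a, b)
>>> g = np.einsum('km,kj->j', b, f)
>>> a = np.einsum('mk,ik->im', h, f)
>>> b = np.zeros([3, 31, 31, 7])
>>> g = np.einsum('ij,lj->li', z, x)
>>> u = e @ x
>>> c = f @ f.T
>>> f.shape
(31, 5)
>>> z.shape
(11, 31)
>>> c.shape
(31, 31)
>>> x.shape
(31, 31)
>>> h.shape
(5, 5)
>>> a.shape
(31, 5)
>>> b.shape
(3, 31, 31, 7)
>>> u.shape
(31, 31)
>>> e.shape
(31, 31)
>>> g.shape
(31, 11)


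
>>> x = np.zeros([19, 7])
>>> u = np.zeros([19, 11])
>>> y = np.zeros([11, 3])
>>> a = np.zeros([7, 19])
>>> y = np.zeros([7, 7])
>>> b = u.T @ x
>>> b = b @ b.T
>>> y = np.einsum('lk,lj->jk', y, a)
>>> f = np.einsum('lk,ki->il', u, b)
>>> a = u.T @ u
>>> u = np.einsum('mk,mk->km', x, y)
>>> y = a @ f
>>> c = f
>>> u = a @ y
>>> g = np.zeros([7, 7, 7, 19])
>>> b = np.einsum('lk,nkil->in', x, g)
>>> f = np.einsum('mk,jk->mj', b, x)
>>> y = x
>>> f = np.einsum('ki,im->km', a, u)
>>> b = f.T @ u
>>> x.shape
(19, 7)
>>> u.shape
(11, 19)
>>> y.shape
(19, 7)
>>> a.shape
(11, 11)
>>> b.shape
(19, 19)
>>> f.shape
(11, 19)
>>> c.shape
(11, 19)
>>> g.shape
(7, 7, 7, 19)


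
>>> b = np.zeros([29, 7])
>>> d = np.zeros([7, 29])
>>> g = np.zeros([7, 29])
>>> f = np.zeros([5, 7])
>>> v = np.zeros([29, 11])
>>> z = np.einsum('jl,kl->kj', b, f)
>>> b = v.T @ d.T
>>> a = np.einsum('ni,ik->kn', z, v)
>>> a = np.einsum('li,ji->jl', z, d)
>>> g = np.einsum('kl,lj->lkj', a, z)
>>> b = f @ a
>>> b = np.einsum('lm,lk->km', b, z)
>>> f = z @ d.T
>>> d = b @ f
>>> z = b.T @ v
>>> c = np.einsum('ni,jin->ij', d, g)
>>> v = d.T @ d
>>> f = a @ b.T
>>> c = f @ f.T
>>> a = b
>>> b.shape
(29, 5)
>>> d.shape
(29, 7)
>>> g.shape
(5, 7, 29)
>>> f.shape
(7, 29)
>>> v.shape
(7, 7)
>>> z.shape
(5, 11)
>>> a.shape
(29, 5)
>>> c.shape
(7, 7)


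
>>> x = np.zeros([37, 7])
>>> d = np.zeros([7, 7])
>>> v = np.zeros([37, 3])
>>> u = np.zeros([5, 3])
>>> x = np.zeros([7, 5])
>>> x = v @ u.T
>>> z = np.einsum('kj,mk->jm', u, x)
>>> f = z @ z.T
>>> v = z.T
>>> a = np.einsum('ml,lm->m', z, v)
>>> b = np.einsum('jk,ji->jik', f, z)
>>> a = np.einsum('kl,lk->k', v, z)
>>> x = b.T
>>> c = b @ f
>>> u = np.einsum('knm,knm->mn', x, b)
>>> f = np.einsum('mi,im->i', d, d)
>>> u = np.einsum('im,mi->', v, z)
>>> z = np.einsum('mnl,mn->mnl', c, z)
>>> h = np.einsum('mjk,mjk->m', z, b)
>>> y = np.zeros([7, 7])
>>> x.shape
(3, 37, 3)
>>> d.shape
(7, 7)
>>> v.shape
(37, 3)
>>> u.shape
()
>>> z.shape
(3, 37, 3)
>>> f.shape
(7,)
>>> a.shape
(37,)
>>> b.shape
(3, 37, 3)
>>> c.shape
(3, 37, 3)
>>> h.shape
(3,)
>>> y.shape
(7, 7)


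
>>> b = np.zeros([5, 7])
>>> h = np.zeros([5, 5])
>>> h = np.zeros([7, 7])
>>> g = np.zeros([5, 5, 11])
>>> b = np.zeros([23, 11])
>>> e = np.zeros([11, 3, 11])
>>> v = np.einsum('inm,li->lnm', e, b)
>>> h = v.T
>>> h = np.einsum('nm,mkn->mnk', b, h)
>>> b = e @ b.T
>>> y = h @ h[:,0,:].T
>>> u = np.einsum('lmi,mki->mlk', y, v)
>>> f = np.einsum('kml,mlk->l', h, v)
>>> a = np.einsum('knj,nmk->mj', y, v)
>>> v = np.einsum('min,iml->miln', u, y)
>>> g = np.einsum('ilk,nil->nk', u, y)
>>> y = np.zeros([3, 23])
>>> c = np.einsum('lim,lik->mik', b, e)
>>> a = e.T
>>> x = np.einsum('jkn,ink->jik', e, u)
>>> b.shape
(11, 3, 23)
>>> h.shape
(11, 23, 3)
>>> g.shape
(11, 3)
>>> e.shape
(11, 3, 11)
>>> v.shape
(23, 11, 11, 3)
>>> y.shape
(3, 23)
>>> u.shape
(23, 11, 3)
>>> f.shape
(3,)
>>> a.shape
(11, 3, 11)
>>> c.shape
(23, 3, 11)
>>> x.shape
(11, 23, 3)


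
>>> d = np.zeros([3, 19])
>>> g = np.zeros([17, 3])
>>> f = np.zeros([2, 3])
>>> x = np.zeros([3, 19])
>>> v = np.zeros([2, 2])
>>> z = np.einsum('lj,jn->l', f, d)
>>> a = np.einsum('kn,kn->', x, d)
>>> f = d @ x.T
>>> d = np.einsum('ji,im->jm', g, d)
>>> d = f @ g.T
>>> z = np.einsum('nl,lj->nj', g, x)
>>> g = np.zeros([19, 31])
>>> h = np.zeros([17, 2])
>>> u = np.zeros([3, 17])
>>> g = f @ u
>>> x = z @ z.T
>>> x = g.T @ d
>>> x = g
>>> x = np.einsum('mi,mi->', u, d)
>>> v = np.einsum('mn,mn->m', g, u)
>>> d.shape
(3, 17)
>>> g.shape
(3, 17)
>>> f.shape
(3, 3)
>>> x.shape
()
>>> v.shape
(3,)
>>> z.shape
(17, 19)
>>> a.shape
()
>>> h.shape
(17, 2)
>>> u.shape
(3, 17)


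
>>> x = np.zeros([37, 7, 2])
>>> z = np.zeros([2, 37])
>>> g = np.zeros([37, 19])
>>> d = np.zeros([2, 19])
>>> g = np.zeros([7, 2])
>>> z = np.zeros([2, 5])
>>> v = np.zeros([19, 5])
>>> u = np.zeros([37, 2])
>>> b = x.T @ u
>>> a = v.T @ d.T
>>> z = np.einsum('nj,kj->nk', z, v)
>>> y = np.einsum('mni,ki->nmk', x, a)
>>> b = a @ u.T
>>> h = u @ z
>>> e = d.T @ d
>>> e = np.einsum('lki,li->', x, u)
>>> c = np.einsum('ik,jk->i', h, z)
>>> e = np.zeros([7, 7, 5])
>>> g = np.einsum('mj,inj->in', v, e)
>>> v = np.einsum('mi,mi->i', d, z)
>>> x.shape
(37, 7, 2)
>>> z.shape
(2, 19)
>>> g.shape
(7, 7)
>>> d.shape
(2, 19)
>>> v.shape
(19,)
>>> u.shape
(37, 2)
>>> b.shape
(5, 37)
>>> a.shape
(5, 2)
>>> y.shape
(7, 37, 5)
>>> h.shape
(37, 19)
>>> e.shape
(7, 7, 5)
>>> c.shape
(37,)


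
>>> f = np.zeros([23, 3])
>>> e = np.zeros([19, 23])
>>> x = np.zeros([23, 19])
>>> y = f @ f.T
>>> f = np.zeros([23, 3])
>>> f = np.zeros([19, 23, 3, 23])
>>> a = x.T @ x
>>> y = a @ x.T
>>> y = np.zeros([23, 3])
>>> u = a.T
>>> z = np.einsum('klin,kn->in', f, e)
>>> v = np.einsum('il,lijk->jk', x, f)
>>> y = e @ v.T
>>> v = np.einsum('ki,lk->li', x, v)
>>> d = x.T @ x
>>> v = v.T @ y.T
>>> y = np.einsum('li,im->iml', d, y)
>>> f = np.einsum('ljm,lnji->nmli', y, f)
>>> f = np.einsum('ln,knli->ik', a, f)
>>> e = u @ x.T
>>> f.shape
(23, 23)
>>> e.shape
(19, 23)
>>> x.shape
(23, 19)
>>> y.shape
(19, 3, 19)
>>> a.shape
(19, 19)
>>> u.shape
(19, 19)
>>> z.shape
(3, 23)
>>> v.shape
(19, 19)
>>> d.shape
(19, 19)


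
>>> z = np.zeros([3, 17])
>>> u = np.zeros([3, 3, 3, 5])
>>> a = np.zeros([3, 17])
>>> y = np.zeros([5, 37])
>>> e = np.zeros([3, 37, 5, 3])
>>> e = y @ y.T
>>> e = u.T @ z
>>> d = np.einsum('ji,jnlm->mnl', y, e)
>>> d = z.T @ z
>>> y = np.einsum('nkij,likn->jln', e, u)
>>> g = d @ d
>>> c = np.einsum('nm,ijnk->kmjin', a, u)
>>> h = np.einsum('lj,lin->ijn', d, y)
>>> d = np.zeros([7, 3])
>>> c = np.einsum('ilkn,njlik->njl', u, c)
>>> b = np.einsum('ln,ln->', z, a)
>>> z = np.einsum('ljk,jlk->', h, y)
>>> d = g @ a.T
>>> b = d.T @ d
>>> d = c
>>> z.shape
()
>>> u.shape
(3, 3, 3, 5)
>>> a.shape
(3, 17)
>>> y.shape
(17, 3, 5)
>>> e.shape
(5, 3, 3, 17)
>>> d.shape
(5, 17, 3)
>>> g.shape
(17, 17)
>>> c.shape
(5, 17, 3)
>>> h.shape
(3, 17, 5)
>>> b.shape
(3, 3)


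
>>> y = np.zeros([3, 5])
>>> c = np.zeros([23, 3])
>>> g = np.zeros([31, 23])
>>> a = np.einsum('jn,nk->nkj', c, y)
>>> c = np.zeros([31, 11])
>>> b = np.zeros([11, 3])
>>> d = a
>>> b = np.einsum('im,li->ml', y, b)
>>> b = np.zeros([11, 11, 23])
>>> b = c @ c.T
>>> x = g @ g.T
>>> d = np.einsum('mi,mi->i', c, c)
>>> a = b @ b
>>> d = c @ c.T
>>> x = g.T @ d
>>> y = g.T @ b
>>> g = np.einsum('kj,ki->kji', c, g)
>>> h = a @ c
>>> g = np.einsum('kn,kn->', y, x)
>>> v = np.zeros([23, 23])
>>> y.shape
(23, 31)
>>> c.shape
(31, 11)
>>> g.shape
()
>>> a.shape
(31, 31)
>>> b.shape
(31, 31)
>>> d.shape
(31, 31)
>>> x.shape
(23, 31)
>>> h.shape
(31, 11)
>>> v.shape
(23, 23)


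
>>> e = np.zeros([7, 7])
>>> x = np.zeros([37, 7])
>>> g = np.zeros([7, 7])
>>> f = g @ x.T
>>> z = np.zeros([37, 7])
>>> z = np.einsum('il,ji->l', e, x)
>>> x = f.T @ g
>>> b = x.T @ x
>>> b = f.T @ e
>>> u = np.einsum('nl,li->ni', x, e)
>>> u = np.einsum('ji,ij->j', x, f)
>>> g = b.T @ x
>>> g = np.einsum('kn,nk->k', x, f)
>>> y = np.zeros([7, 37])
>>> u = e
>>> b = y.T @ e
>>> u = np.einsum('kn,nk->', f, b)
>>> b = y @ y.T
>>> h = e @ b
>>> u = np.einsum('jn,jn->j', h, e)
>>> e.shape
(7, 7)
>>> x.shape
(37, 7)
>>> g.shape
(37,)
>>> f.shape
(7, 37)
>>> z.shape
(7,)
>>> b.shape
(7, 7)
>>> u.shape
(7,)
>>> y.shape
(7, 37)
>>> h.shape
(7, 7)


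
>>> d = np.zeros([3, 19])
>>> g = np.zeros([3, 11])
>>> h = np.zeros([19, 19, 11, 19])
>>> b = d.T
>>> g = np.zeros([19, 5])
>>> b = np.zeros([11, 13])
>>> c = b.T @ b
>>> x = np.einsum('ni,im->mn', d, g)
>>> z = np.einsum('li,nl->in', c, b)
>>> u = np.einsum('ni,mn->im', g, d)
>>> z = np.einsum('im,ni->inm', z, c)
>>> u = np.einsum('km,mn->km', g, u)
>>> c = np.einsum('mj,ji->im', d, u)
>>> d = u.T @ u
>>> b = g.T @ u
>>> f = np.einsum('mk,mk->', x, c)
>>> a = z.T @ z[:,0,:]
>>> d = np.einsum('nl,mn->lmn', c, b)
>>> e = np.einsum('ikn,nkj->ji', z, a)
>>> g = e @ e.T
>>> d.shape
(3, 5, 5)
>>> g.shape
(11, 11)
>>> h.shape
(19, 19, 11, 19)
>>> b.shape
(5, 5)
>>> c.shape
(5, 3)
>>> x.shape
(5, 3)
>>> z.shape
(13, 13, 11)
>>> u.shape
(19, 5)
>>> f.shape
()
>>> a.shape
(11, 13, 11)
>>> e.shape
(11, 13)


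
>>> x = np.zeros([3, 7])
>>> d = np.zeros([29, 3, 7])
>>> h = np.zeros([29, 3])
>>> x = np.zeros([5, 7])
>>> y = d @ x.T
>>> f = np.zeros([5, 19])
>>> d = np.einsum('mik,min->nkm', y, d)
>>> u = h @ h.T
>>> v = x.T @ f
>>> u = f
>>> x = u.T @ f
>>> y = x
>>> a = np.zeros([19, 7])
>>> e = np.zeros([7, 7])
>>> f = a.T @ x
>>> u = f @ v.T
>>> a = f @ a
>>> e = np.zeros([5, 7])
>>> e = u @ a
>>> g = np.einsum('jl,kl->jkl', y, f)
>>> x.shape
(19, 19)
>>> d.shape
(7, 5, 29)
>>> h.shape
(29, 3)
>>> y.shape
(19, 19)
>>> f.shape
(7, 19)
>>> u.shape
(7, 7)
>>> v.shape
(7, 19)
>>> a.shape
(7, 7)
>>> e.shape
(7, 7)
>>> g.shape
(19, 7, 19)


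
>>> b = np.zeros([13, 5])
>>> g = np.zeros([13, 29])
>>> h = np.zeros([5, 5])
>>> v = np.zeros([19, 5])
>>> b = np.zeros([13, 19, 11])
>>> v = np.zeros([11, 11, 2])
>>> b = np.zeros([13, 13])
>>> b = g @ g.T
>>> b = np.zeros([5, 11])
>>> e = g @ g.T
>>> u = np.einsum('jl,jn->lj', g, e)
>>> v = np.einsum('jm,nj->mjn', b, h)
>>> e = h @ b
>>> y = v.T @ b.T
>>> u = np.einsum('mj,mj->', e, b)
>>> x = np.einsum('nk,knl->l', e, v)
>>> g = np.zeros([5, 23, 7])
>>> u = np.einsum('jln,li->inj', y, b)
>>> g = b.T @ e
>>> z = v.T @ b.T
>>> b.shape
(5, 11)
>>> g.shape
(11, 11)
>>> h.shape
(5, 5)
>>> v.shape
(11, 5, 5)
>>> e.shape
(5, 11)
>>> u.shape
(11, 5, 5)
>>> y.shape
(5, 5, 5)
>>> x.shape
(5,)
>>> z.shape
(5, 5, 5)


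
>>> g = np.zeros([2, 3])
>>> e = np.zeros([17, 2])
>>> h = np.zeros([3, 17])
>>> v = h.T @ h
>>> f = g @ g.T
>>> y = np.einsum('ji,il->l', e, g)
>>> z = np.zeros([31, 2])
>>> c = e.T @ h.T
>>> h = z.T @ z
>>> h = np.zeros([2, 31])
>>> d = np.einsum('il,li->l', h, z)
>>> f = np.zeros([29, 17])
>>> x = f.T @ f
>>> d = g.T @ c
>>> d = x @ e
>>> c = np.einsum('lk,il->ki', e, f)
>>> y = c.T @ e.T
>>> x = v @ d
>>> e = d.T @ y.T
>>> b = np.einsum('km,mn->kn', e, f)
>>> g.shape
(2, 3)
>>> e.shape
(2, 29)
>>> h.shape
(2, 31)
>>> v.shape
(17, 17)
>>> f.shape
(29, 17)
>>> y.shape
(29, 17)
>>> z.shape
(31, 2)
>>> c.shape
(2, 29)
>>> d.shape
(17, 2)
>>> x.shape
(17, 2)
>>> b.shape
(2, 17)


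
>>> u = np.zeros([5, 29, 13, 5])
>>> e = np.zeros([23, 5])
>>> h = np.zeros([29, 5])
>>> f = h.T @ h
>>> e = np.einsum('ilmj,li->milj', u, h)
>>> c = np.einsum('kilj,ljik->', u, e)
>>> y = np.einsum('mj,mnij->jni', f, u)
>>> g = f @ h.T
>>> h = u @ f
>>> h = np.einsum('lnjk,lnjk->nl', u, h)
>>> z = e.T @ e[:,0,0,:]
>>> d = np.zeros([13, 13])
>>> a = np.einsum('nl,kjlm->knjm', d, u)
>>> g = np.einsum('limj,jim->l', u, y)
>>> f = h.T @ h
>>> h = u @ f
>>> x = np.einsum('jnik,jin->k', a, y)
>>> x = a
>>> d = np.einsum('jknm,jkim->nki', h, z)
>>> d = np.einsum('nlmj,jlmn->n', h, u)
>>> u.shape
(5, 29, 13, 5)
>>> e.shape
(13, 5, 29, 5)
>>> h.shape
(5, 29, 13, 5)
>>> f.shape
(5, 5)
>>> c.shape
()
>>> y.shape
(5, 29, 13)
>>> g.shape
(5,)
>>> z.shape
(5, 29, 5, 5)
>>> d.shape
(5,)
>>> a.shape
(5, 13, 29, 5)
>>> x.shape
(5, 13, 29, 5)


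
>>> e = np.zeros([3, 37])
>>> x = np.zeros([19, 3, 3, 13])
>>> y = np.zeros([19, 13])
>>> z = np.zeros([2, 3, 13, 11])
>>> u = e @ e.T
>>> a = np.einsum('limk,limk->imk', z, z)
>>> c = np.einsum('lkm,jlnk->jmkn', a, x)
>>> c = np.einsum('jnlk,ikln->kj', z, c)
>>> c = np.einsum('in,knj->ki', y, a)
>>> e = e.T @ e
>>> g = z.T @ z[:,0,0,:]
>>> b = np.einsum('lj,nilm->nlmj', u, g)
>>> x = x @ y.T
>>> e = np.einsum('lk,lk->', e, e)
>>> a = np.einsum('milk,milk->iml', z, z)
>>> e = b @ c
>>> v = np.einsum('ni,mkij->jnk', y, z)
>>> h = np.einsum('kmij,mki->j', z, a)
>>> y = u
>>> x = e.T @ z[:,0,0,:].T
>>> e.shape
(11, 3, 11, 19)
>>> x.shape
(19, 11, 3, 2)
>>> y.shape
(3, 3)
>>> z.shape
(2, 3, 13, 11)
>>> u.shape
(3, 3)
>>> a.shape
(3, 2, 13)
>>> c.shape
(3, 19)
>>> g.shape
(11, 13, 3, 11)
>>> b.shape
(11, 3, 11, 3)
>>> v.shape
(11, 19, 3)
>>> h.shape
(11,)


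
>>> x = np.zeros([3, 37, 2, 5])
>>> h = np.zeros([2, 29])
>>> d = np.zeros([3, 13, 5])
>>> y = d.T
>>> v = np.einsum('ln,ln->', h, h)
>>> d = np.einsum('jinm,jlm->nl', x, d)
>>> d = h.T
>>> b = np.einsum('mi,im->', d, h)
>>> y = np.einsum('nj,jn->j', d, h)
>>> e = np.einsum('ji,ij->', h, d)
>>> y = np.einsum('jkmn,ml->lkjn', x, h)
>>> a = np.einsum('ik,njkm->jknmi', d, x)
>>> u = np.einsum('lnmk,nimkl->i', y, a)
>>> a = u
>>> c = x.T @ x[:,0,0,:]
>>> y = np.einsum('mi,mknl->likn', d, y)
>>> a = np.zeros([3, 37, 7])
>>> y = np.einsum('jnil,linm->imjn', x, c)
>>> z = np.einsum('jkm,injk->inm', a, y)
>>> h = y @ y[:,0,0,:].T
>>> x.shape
(3, 37, 2, 5)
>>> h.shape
(2, 5, 3, 2)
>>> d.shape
(29, 2)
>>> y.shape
(2, 5, 3, 37)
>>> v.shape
()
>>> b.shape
()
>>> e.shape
()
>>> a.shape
(3, 37, 7)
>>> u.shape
(2,)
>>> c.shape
(5, 2, 37, 5)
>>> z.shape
(2, 5, 7)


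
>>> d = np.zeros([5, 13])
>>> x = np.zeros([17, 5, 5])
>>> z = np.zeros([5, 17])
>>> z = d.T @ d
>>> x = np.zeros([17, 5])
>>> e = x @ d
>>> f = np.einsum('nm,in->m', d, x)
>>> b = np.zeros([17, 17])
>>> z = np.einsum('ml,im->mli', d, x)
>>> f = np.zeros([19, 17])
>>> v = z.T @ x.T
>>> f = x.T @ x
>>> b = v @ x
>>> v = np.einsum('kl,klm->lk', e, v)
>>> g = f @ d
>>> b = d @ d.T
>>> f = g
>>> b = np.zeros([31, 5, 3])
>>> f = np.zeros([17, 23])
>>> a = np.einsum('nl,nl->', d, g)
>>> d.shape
(5, 13)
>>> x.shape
(17, 5)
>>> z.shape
(5, 13, 17)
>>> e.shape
(17, 13)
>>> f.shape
(17, 23)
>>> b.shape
(31, 5, 3)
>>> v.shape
(13, 17)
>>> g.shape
(5, 13)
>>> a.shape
()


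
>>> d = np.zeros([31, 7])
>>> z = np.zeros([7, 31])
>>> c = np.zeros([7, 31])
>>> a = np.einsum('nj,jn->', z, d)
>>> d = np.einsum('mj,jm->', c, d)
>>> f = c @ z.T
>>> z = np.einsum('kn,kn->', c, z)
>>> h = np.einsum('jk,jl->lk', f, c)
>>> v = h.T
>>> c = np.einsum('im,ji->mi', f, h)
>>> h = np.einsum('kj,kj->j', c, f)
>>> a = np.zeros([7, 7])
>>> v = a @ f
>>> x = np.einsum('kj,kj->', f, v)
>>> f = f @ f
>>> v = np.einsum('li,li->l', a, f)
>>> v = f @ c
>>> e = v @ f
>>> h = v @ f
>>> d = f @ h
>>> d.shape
(7, 7)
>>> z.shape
()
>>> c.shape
(7, 7)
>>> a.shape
(7, 7)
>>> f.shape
(7, 7)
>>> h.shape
(7, 7)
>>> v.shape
(7, 7)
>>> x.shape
()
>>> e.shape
(7, 7)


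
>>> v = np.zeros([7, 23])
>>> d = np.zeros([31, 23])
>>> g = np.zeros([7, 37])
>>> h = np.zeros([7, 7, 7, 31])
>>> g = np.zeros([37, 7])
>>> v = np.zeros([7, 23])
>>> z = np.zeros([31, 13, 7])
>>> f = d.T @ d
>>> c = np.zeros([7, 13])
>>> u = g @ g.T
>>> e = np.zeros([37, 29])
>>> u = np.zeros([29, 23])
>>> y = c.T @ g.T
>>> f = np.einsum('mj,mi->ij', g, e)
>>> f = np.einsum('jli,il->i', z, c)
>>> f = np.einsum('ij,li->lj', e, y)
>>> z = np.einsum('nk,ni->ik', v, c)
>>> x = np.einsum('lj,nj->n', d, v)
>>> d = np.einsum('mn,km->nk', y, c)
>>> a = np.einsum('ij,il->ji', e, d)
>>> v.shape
(7, 23)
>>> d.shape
(37, 7)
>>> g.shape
(37, 7)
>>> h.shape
(7, 7, 7, 31)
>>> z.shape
(13, 23)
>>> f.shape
(13, 29)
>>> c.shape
(7, 13)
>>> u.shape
(29, 23)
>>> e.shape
(37, 29)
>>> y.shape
(13, 37)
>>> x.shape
(7,)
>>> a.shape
(29, 37)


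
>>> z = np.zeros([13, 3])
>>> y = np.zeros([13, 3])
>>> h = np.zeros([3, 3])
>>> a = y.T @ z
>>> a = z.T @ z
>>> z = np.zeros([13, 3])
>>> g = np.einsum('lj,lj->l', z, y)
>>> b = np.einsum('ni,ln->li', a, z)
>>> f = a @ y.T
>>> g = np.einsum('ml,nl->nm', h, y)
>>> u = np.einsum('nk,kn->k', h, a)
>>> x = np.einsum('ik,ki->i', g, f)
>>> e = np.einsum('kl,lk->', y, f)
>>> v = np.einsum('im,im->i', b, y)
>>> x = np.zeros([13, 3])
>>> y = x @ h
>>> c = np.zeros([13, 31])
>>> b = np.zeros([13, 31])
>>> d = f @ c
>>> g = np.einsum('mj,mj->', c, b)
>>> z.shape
(13, 3)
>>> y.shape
(13, 3)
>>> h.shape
(3, 3)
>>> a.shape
(3, 3)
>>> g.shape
()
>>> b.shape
(13, 31)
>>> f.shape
(3, 13)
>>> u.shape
(3,)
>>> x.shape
(13, 3)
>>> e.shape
()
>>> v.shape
(13,)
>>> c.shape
(13, 31)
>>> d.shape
(3, 31)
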